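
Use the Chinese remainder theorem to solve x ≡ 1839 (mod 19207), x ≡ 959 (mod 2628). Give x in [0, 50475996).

Write x = 1839 + 19207·k. Then 19207·k ≡ 959 − 1839 ≡ 1748 (mod 2628).
Need 19207⁻¹ mod 2628. Extended Euclid on (2628, 811):
2628 = 3·811 + 195
811 = 4·195 + 31
195 = 6·31 + 9
31 = 3·9 + 4
9 = 2·4 + 1
4 = 4·1 + 0
Back-substitute:
1 = 9 − 2·4
1 = −2·31 + 7·9
1 = 7·195 − 44·31
1 = −44·811 + 183·195
1 = 183·2628 − 593·811
19207⁻¹ ≡ 2035 (mod 2628), so k ≡ 2035·1748 ≡ 1496 (mod 2628).
x = 1839 + 19207·1496 = 28735511.

28735511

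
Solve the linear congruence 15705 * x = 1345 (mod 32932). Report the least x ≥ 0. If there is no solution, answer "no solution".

First find gcd(15705, 32932):
32932 = 2×15705 + 1522
15705 = 10×1522 + 485
1522 = 3×485 + 67
485 = 7×67 + 16
67 = 4×16 + 3
16 = 5×3 + 1
3 = 3×1 + 0
gcd = 1, so a unique solution mod 32932 exists.
Back-substitute for the Bézout coefficients:
1 = 16 − 5·3
1 = −5·67 + 21·16
1 = 21·485 − 152·67
1 = −152·1522 + 477·485
1 = 477·15705 − 4922·1522
1 = −4922·32932 + 10321·15705
So 15705·(10321) ≡ 1 (mod 32932), giving 15705⁻¹ ≡ 10321.
x ≡ 15705⁻¹·1345 ≡ 10321·1345 ≡ 17373 (mod 32932).

17373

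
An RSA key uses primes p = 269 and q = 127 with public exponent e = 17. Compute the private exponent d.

φ(n) = (p−1)(q−1) = 268·126 = 33768.
Need d with 17·d ≡ 1 (mod 33768). Apply the extended Euclidean algorithm:
33768 = 1986*17 + 6
17 = 2*6 + 5
6 = 1*5 + 1
5 = 5*1 + 0
Back-substitute:
1 = 6 − 5
1 = −17 + 3·6
1 = 3·33768 − 5959·17
So 17·(-5959) ≡ 1 (mod 33768), hence d ≡ -5959 ≡ 27809 (mod 33768).

27809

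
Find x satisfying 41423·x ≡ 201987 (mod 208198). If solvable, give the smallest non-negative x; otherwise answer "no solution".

First find gcd(41423, 208198):
208198 = 5·41423 + 1083
41423 = 38·1083 + 269
1083 = 4·269 + 7
269 = 38·7 + 3
7 = 2·3 + 1
3 = 3·1 + 0
gcd = 1, so a unique solution mod 208198 exists.
Back-substitute for the Bézout coefficients:
1 = 7 − 2·3
1 = −2·269 + 77·7
1 = 77·1083 − 310·269
1 = −310·41423 + 11857·1083
1 = 11857·208198 − 59595·41423
So 41423·(-59595) ≡ 1 (mod 208198), giving 41423⁻¹ ≡ 148603.
x ≡ 41423⁻¹·201987 ≡ 148603·201987 ≡ 176699 (mod 208198).

176699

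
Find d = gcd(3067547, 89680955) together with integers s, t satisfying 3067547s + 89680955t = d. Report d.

7

Apply Euclid's algorithm to 89680955 and 3067547:
89680955 = 29*3067547 + 722092
3067547 = 4*722092 + 179179
722092 = 4*179179 + 5376
179179 = 33*5376 + 1771
5376 = 3*1771 + 63
1771 = 28*63 + 7
63 = 9*7 + 0
gcd(3067547, 89680955) = 7.
Back-substituting:
7 = 1771 − 28·63
7 = −28·5376 + 85·1771
7 = 85·179179 − 2833·5376
7 = −2833·722092 + 11417·179179
7 = 11417·3067547 − 48501·722092
7 = −48501·89680955 + 1417946·3067547
So 7 = (-48501)·89680955 + (1417946)·3067547.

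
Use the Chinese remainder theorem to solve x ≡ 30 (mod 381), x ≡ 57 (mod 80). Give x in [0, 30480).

Write x = 30 + 381·k. Then 381·k ≡ 57 − 30 ≡ 27 (mod 80).
Need 381⁻¹ mod 80. Extended Euclid on (80, 61):
80 = 1*61 + 19
61 = 3*19 + 4
19 = 4*4 + 3
4 = 1*3 + 1
3 = 3*1 + 0
Back-substitute:
1 = 4 − 3
1 = −19 + 5·4
1 = 5·61 − 16·19
1 = −16·80 + 21·61
381⁻¹ ≡ 21 (mod 80), so k ≡ 21·27 ≡ 7 (mod 80).
x = 30 + 381·7 = 2697.

2697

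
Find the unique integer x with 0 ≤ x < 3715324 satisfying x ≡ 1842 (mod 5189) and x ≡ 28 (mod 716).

1921772

Write x = 1842 + 5189·k. Then 5189·k ≡ 28 − 1842 ≡ 334 (mod 716).
Need 5189⁻¹ mod 716. Extended Euclid on (716, 177):
716 = 4*177 + 8
177 = 22*8 + 1
8 = 8*1 + 0
Back-substitute:
1 = 177 − 22·8
1 = −22·716 + 89·177
5189⁻¹ ≡ 89 (mod 716), so k ≡ 89·334 ≡ 370 (mod 716).
x = 1842 + 5189·370 = 1921772.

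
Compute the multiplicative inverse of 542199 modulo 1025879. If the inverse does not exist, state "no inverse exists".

993044

Run Euclid on (1025879, 542199):
1025879 = 1×542199 + 483680
542199 = 1×483680 + 58519
483680 = 8×58519 + 15528
58519 = 3×15528 + 11935
15528 = 1×11935 + 3593
11935 = 3×3593 + 1156
3593 = 3×1156 + 125
1156 = 9×125 + 31
125 = 4×31 + 1
31 = 31×1 + 0
Since gcd(542199, 1025879) = 1, back-substitute to write 1 as a combination:
1 = 125 − 4·31
1 = −4·1156 + 37·125
1 = 37·3593 − 115·1156
1 = −115·11935 + 382·3593
1 = 382·15528 − 497·11935
1 = −497·58519 + 1873·15528
1 = 1873·483680 − 15481·58519
1 = −15481·542199 + 17354·483680
1 = 17354·1025879 − 32835·542199
Hence 542199⁻¹ ≡ -32835 ≡ 993044 (mod 1025879).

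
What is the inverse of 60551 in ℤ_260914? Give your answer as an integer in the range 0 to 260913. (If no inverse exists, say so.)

Run Euclid on (260914, 60551):
260914 = 4×60551 + 18710
60551 = 3×18710 + 4421
18710 = 4×4421 + 1026
4421 = 4×1026 + 317
1026 = 3×317 + 75
317 = 4×75 + 17
75 = 4×17 + 7
17 = 2×7 + 3
7 = 2×3 + 1
3 = 3×1 + 0
The gcd is 1. Working backward:
1 = 7 − 2·3
1 = −2·17 + 5·7
1 = 5·75 − 22·17
1 = −22·317 + 93·75
1 = 93·1026 − 301·317
1 = −301·4421 + 1297·1026
1 = 1297·18710 − 5489·4421
1 = −5489·60551 + 17764·18710
1 = 17764·260914 − 76545·60551
So 60551·(-76545) ≡ 1 (mod 260914), and -76545 ≡ 184369 (mod 260914).

184369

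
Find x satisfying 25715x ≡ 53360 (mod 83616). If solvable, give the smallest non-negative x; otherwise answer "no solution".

82480

First find gcd(25715, 83616):
83616 = 3*25715 + 6471
25715 = 3*6471 + 6302
6471 = 1*6302 + 169
6302 = 37*169 + 49
169 = 3*49 + 22
49 = 2*22 + 5
22 = 4*5 + 2
5 = 2*2 + 1
2 = 2*1 + 0
gcd = 1, so a unique solution mod 83616 exists.
Back-substitute for the Bézout coefficients:
1 = 5 − 2·2
1 = −2·22 + 9·5
1 = 9·49 − 20·22
1 = −20·169 + 69·49
1 = 69·6302 − 2573·169
1 = −2573·6471 + 2642·6302
1 = 2642·25715 − 10499·6471
1 = −10499·83616 + 34139·25715
So 25715·(34139) ≡ 1 (mod 83616), giving 25715⁻¹ ≡ 34139.
x ≡ 25715⁻¹·53360 ≡ 34139·53360 ≡ 82480 (mod 83616).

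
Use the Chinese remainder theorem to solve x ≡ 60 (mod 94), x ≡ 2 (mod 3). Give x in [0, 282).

Write x = 60 + 94·k. Then 94·k ≡ 2 − 60 ≡ 2 (mod 3).
Need 94⁻¹ mod 3. Extended Euclid on (3, 1):
3 = 3*1 + 0
94⁻¹ ≡ 1 (mod 3), so k ≡ 1·2 ≡ 2 (mod 3).
x = 60 + 94·2 = 248.

248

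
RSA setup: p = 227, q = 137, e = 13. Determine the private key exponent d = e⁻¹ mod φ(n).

φ(n) = (p−1)(q−1) = 226·136 = 30736.
Need d with 13·d ≡ 1 (mod 30736). Apply the extended Euclidean algorithm:
30736 = 2364·13 + 4
13 = 3·4 + 1
4 = 4·1 + 0
Back-substitute:
1 = 13 − 3·4
1 = −3·30736 + 7093·13
So 13·7093 ≡ 1 (mod 30736), hence d = 7093.

7093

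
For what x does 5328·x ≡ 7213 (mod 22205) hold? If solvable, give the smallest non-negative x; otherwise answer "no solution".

2131

First find gcd(5328, 22205):
22205 = 4*5328 + 893
5328 = 5*893 + 863
893 = 1*863 + 30
863 = 28*30 + 23
30 = 1*23 + 7
23 = 3*7 + 2
7 = 3*2 + 1
2 = 2*1 + 0
gcd = 1, so a unique solution mod 22205 exists.
Back-substitute for the Bézout coefficients:
1 = 7 − 3·2
1 = −3·23 + 10·7
1 = 10·30 − 13·23
1 = −13·863 + 374·30
1 = 374·893 − 387·863
1 = −387·5328 + 2309·893
1 = 2309·22205 − 9623·5328
So 5328·(-9623) ≡ 1 (mod 22205), giving 5328⁻¹ ≡ 12582.
x ≡ 5328⁻¹·7213 ≡ 12582·7213 ≡ 2131 (mod 22205).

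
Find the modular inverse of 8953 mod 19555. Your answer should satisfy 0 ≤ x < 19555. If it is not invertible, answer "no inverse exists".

2182

Extended Euclidean algorithm:
19555 = 2*8953 + 1649
8953 = 5*1649 + 708
1649 = 2*708 + 233
708 = 3*233 + 9
233 = 25*9 + 8
9 = 1*8 + 1
8 = 8*1 + 0
Since gcd(8953, 19555) = 1, back-substitute to write 1 as a combination:
1 = 9 − 8
1 = −233 + 26·9
1 = 26·708 − 79·233
1 = −79·1649 + 184·708
1 = 184·8953 − 999·1649
1 = −999·19555 + 2182·8953
So 8953·2182 ≡ 1 (mod 19555).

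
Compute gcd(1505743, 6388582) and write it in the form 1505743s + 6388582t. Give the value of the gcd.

Euclidean algorithm:
6388582 = 4·1505743 + 365610
1505743 = 4·365610 + 43303
365610 = 8·43303 + 19186
43303 = 2·19186 + 4931
19186 = 3·4931 + 4393
4931 = 1·4393 + 538
4393 = 8·538 + 89
538 = 6·89 + 4
89 = 22·4 + 1
4 = 4·1 + 0
gcd(1505743, 6388582) = 1.
Back-substituting:
1 = 89 − 22·4
1 = −22·538 + 133·89
1 = 133·4393 − 1086·538
1 = −1086·4931 + 1219·4393
1 = 1219·19186 − 4743·4931
1 = −4743·43303 + 10705·19186
1 = 10705·365610 − 90383·43303
1 = −90383·1505743 + 372237·365610
1 = 372237·6388582 − 1579331·1505743
So 1 = (372237)·6388582 + (-1579331)·1505743.

1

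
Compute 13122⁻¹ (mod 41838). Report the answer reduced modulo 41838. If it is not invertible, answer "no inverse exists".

Compute gcd(13122, 41838):
41838 = 3*13122 + 2472
13122 = 5*2472 + 762
2472 = 3*762 + 186
762 = 4*186 + 18
186 = 10*18 + 6
18 = 3*6 + 0
The gcd is 6, not 1, hence no inverse exists.

no inverse exists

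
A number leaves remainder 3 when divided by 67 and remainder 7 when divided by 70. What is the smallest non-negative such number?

1477

Write x = 3 + 67·k. Then 67·k ≡ 7 − 3 ≡ 4 (mod 70).
Need 67⁻¹ mod 70. Extended Euclid on (70, 67):
70 = 1·67 + 3
67 = 22·3 + 1
3 = 3·1 + 0
Back-substitute:
1 = 67 − 22·3
1 = −22·70 + 23·67
67⁻¹ ≡ 23 (mod 70), so k ≡ 23·4 ≡ 22 (mod 70).
x = 3 + 67·22 = 1477.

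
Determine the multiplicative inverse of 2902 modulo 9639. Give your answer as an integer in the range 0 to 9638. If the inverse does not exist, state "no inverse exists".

1591

Extended Euclidean algorithm:
9639 = 3·2902 + 933
2902 = 3·933 + 103
933 = 9·103 + 6
103 = 17·6 + 1
6 = 6·1 + 0
Since gcd(2902, 9639) = 1, back-substitute to write 1 as a combination:
1 = 103 − 17·6
1 = −17·933 + 154·103
1 = 154·2902 − 479·933
1 = −479·9639 + 1591·2902
So 2902·1591 ≡ 1 (mod 9639).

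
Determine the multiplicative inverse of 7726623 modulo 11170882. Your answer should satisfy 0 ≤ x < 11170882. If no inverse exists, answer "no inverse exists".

Run Euclid on (11170882, 7726623):
11170882 = 1·7726623 + 3444259
7726623 = 2·3444259 + 838105
3444259 = 4·838105 + 91839
838105 = 9·91839 + 11554
91839 = 7·11554 + 10961
11554 = 1·10961 + 593
10961 = 18·593 + 287
593 = 2·287 + 19
287 = 15·19 + 2
19 = 9·2 + 1
2 = 2·1 + 0
Since gcd(7726623, 11170882) = 1, back-substitute to write 1 as a combination:
1 = 19 − 9·2
1 = −9·287 + 136·19
1 = 136·593 − 281·287
1 = −281·10961 + 5194·593
1 = 5194·11554 − 5475·10961
1 = −5475·91839 + 43519·11554
1 = 43519·838105 − 397146·91839
1 = −397146·3444259 + 1632103·838105
1 = 1632103·7726623 − 3661352·3444259
1 = −3661352·11170882 + 5293455·7726623
So 7726623·5293455 ≡ 1 (mod 11170882).

5293455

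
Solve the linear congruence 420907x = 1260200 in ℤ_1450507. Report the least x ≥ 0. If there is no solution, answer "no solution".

174409

First find gcd(420907, 1450507):
1450507 = 3×420907 + 187786
420907 = 2×187786 + 45335
187786 = 4×45335 + 6446
45335 = 7×6446 + 213
6446 = 30×213 + 56
213 = 3×56 + 45
56 = 1×45 + 11
45 = 4×11 + 1
11 = 11×1 + 0
gcd = 1, so a unique solution mod 1450507 exists.
Back-substitute for the Bézout coefficients:
1 = 45 − 4·11
1 = −4·56 + 5·45
1 = 5·213 − 19·56
1 = −19·6446 + 575·213
1 = 575·45335 − 4044·6446
1 = −4044·187786 + 16751·45335
1 = 16751·420907 − 37546·187786
1 = −37546·1450507 + 129389·420907
So 420907·(129389) ≡ 1 (mod 1450507), giving 420907⁻¹ ≡ 129389.
x ≡ 420907⁻¹·1260200 ≡ 129389·1260200 ≡ 174409 (mod 1450507).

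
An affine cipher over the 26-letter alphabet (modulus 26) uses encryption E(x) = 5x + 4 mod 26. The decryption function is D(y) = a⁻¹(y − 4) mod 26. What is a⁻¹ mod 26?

Run Euclid on (26, 5):
26 = 5*5 + 1
5 = 5*1 + 0
gcd = 1, so the inverse exists. Back-substitute:
1 = 26 − 5·5
Hence 5⁻¹ ≡ -5 ≡ 21 (mod 26).

21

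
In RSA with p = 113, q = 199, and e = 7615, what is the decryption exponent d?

15679

φ(n) = (p−1)(q−1) = 112·198 = 22176.
Need d with 7615·d ≡ 1 (mod 22176). Apply the extended Euclidean algorithm:
22176 = 2*7615 + 6946
7615 = 1*6946 + 669
6946 = 10*669 + 256
669 = 2*256 + 157
256 = 1*157 + 99
157 = 1*99 + 58
99 = 1*58 + 41
58 = 1*41 + 17
41 = 2*17 + 7
17 = 2*7 + 3
7 = 2*3 + 1
3 = 3*1 + 0
Back-substitute:
1 = 7 − 2·3
1 = −2·17 + 5·7
1 = 5·41 − 12·17
1 = −12·58 + 17·41
1 = 17·99 − 29·58
1 = −29·157 + 46·99
1 = 46·256 − 75·157
1 = −75·669 + 196·256
1 = 196·6946 − 2035·669
1 = −2035·7615 + 2231·6946
1 = 2231·22176 − 6497·7615
So 7615·(-6497) ≡ 1 (mod 22176), hence d ≡ -6497 ≡ 15679 (mod 22176).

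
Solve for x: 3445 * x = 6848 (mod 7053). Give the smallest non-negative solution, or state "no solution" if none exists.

3767

First find gcd(3445, 7053):
7053 = 2×3445 + 163
3445 = 21×163 + 22
163 = 7×22 + 9
22 = 2×9 + 4
9 = 2×4 + 1
4 = 4×1 + 0
gcd = 1, so a unique solution mod 7053 exists.
Back-substitute for the Bézout coefficients:
1 = 9 − 2·4
1 = −2·22 + 5·9
1 = 5·163 − 37·22
1 = −37·3445 + 782·163
1 = 782·7053 − 1601·3445
So 3445·(-1601) ≡ 1 (mod 7053), giving 3445⁻¹ ≡ 5452.
x ≡ 3445⁻¹·6848 ≡ 5452·6848 ≡ 3767 (mod 7053).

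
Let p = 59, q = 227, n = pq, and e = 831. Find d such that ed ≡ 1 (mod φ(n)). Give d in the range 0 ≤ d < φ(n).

4811

φ(n) = (p−1)(q−1) = 58·226 = 13108.
Need d with 831·d ≡ 1 (mod 13108). Apply the extended Euclidean algorithm:
13108 = 15*831 + 643
831 = 1*643 + 188
643 = 3*188 + 79
188 = 2*79 + 30
79 = 2*30 + 19
30 = 1*19 + 11
19 = 1*11 + 8
11 = 1*8 + 3
8 = 2*3 + 2
3 = 1*2 + 1
2 = 2*1 + 0
Back-substitute:
1 = 3 − 2
1 = −8 + 3·3
1 = 3·11 − 4·8
1 = −4·19 + 7·11
1 = 7·30 − 11·19
1 = −11·79 + 29·30
1 = 29·188 − 69·79
1 = −69·643 + 236·188
1 = 236·831 − 305·643
1 = −305·13108 + 4811·831
So 831·4811 ≡ 1 (mod 13108), hence d = 4811.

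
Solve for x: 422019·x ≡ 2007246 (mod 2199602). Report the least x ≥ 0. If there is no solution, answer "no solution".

1318440

First find gcd(422019, 2199602):
2199602 = 5*422019 + 89507
422019 = 4*89507 + 63991
89507 = 1*63991 + 25516
63991 = 2*25516 + 12959
25516 = 1*12959 + 12557
12959 = 1*12557 + 402
12557 = 31*402 + 95
402 = 4*95 + 22
95 = 4*22 + 7
22 = 3*7 + 1
7 = 7*1 + 0
gcd = 1, so a unique solution mod 2199602 exists.
Back-substitute for the Bézout coefficients:
1 = 22 − 3·7
1 = −3·95 + 13·22
1 = 13·402 − 55·95
1 = −55·12557 + 1718·402
1 = 1718·12959 − 1773·12557
1 = −1773·25516 + 3491·12959
1 = 3491·63991 − 8755·25516
1 = −8755·89507 + 12246·63991
1 = 12246·422019 − 57739·89507
1 = −57739·2199602 + 300941·422019
So 422019·(300941) ≡ 1 (mod 2199602), giving 422019⁻¹ ≡ 300941.
x ≡ 422019⁻¹·2007246 ≡ 300941·2007246 ≡ 1318440 (mod 2199602).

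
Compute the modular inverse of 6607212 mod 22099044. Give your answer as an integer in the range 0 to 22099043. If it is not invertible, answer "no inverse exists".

Euclidean algorithm on 22099044, 6607212:
22099044 = 3×6607212 + 2277408
6607212 = 2×2277408 + 2052396
2277408 = 1×2052396 + 225012
2052396 = 9×225012 + 27288
225012 = 8×27288 + 6708
27288 = 4×6708 + 456
6708 = 14×456 + 324
456 = 1×324 + 132
324 = 2×132 + 60
132 = 2×60 + 12
60 = 5×12 + 0
Since gcd = 12 > 1, 6607212 is not a unit mod 22099044.

no inverse exists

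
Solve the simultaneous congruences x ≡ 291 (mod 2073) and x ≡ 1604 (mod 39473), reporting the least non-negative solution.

74566101

Write x = 291 + 2073·k. Then 2073·k ≡ 1604 − 291 ≡ 1313 (mod 39473).
Need 2073⁻¹ mod 39473. Extended Euclid on (39473, 2073):
39473 = 19·2073 + 86
2073 = 24·86 + 9
86 = 9·9 + 5
9 = 1·5 + 4
5 = 1·4 + 1
4 = 4·1 + 0
Back-substitute:
1 = 5 − 4
1 = −9 + 2·5
1 = 2·86 − 19·9
1 = −19·2073 + 458·86
1 = 458·39473 − 8721·2073
2073⁻¹ ≡ 30752 (mod 39473), so k ≡ 30752·1313 ≡ 35970 (mod 39473).
x = 291 + 2073·35970 = 74566101.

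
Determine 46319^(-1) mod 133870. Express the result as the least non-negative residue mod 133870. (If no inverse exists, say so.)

93659

Apply the Euclidean algorithm to 133870 and 46319:
133870 = 2·46319 + 41232
46319 = 1·41232 + 5087
41232 = 8·5087 + 536
5087 = 9·536 + 263
536 = 2·263 + 10
263 = 26·10 + 3
10 = 3·3 + 1
3 = 3·1 + 0
gcd = 1, so the inverse exists. Back-substitute:
1 = 10 − 3·3
1 = −3·263 + 79·10
1 = 79·536 − 161·263
1 = −161·5087 + 1528·536
1 = 1528·41232 − 12385·5087
1 = −12385·46319 + 13913·41232
1 = 13913·133870 − 40211·46319
So 46319·(-40211) ≡ 1 (mod 133870), and -40211 ≡ 93659 (mod 133870).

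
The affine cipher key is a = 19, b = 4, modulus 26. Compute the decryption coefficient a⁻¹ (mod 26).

11

Apply the Euclidean algorithm to 26 and 19:
26 = 1·19 + 7
19 = 2·7 + 5
7 = 1·5 + 2
5 = 2·2 + 1
2 = 2·1 + 0
Since gcd(19, 26) = 1, back-substitute to write 1 as a combination:
1 = 5 − 2·2
1 = −2·7 + 3·5
1 = 3·19 − 8·7
1 = −8·26 + 11·19
So 19·11 ≡ 1 (mod 26).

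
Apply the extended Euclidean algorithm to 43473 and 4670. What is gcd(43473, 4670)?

Apply Euclid's algorithm to 43473 and 4670:
43473 = 9×4670 + 1443
4670 = 3×1443 + 341
1443 = 4×341 + 79
341 = 4×79 + 25
79 = 3×25 + 4
25 = 6×4 + 1
4 = 4×1 + 0
gcd(43473, 4670) = 1.
Back-substituting:
1 = 25 − 6·4
1 = −6·79 + 19·25
1 = 19·341 − 82·79
1 = −82·1443 + 347·341
1 = 347·4670 − 1123·1443
1 = −1123·43473 + 10454·4670
So 1 = (-1123)·43473 + (10454)·4670.

1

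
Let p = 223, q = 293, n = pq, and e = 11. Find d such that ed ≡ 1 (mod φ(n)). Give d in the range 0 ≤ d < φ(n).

58931

φ(n) = (p−1)(q−1) = 222·292 = 64824.
Need d with 11·d ≡ 1 (mod 64824). Apply the extended Euclidean algorithm:
64824 = 5893*11 + 1
11 = 11*1 + 0
Back-substitute:
1 = 64824 − 5893·11
So 11·(-5893) ≡ 1 (mod 64824), hence d ≡ -5893 ≡ 58931 (mod 64824).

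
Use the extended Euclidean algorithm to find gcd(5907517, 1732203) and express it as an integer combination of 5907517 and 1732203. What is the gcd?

11

Apply Euclid's algorithm to 5907517 and 1732203:
5907517 = 3×1732203 + 710908
1732203 = 2×710908 + 310387
710908 = 2×310387 + 90134
310387 = 3×90134 + 39985
90134 = 2×39985 + 10164
39985 = 3×10164 + 9493
10164 = 1×9493 + 671
9493 = 14×671 + 99
671 = 6×99 + 77
99 = 1×77 + 22
77 = 3×22 + 11
22 = 2×11 + 0
gcd(5907517, 1732203) = 11.
Back-substituting:
11 = 77 − 3·22
11 = −3·99 + 4·77
11 = 4·671 − 27·99
11 = −27·9493 + 382·671
11 = 382·10164 − 409·9493
11 = −409·39985 + 1609·10164
11 = 1609·90134 − 3627·39985
11 = −3627·310387 + 12490·90134
11 = 12490·710908 − 28607·310387
11 = −28607·1732203 + 69704·710908
11 = 69704·5907517 − 237719·1732203
So 11 = (69704)·5907517 + (-237719)·1732203.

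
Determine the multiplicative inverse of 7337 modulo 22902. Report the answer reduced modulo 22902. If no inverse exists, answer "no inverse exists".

Euclidean algorithm on 22902, 7337:
22902 = 3×7337 + 891
7337 = 8×891 + 209
891 = 4×209 + 55
209 = 3×55 + 44
55 = 1×44 + 11
44 = 4×11 + 0
The gcd is 11, not 1, hence no inverse exists.

no inverse exists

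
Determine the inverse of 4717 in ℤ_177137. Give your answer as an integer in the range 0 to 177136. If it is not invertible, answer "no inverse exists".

18814

Extended Euclidean algorithm:
177137 = 37·4717 + 2608
4717 = 1·2608 + 2109
2608 = 1·2109 + 499
2109 = 4·499 + 113
499 = 4·113 + 47
113 = 2·47 + 19
47 = 2·19 + 9
19 = 2·9 + 1
9 = 9·1 + 0
gcd = 1, so the inverse exists. Back-substitute:
1 = 19 − 2·9
1 = −2·47 + 5·19
1 = 5·113 − 12·47
1 = −12·499 + 53·113
1 = 53·2109 − 224·499
1 = −224·2608 + 277·2109
1 = 277·4717 − 501·2608
1 = −501·177137 + 18814·4717
So 4717·18814 ≡ 1 (mod 177137).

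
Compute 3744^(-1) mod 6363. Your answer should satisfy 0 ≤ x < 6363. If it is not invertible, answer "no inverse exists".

no inverse exists

Compute gcd(3744, 6363):
6363 = 1·3744 + 2619
3744 = 1·2619 + 1125
2619 = 2·1125 + 369
1125 = 3·369 + 18
369 = 20·18 + 9
18 = 2·9 + 0
gcd(3744, 6363) = 9 ≠ 1, so 3744 has no multiplicative inverse modulo 6363.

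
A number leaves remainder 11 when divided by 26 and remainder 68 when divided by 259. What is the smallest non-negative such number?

1363

Write x = 11 + 26·k. Then 26·k ≡ 68 − 11 ≡ 57 (mod 259).
Need 26⁻¹ mod 259. Extended Euclid on (259, 26):
259 = 9·26 + 25
26 = 1·25 + 1
25 = 25·1 + 0
Back-substitute:
1 = 26 − 25
1 = −259 + 10·26
26⁻¹ ≡ 10 (mod 259), so k ≡ 10·57 ≡ 52 (mod 259).
x = 11 + 26·52 = 1363.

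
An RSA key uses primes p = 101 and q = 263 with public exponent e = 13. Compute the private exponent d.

φ(n) = (p−1)(q−1) = 100·262 = 26200.
Need d with 13·d ≡ 1 (mod 26200). Apply the extended Euclidean algorithm:
26200 = 2015*13 + 5
13 = 2*5 + 3
5 = 1*3 + 2
3 = 1*2 + 1
2 = 2*1 + 0
Back-substitute:
1 = 3 − 2
1 = −5 + 2·3
1 = 2·13 − 5·5
1 = −5·26200 + 10077·13
So 13·10077 ≡ 1 (mod 26200), hence d = 10077.

10077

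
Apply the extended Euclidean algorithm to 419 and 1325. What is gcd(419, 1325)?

1

Repeated division:
1325 = 3·419 + 68
419 = 6·68 + 11
68 = 6·11 + 2
11 = 5·2 + 1
2 = 2·1 + 0
gcd(419, 1325) = 1.
Working backward:
1 = 11 − 5·2
1 = −5·68 + 31·11
1 = 31·419 − 191·68
1 = −191·1325 + 604·419
So 1 = (-191)·1325 + (604)·419.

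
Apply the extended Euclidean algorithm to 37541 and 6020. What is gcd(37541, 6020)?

Euclidean algorithm:
37541 = 6*6020 + 1421
6020 = 4*1421 + 336
1421 = 4*336 + 77
336 = 4*77 + 28
77 = 2*28 + 21
28 = 1*21 + 7
21 = 3*7 + 0
gcd(37541, 6020) = 7.
Back-substituting:
7 = 28 − 21
7 = −77 + 3·28
7 = 3·336 − 13·77
7 = −13·1421 + 55·336
7 = 55·6020 − 233·1421
7 = −233·37541 + 1453·6020
So 7 = (-233)·37541 + (1453)·6020.

7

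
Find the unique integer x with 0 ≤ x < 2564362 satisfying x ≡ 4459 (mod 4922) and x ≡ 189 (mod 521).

1234959

Write x = 4459 + 4922·k. Then 4922·k ≡ 189 − 4459 ≡ 419 (mod 521).
Need 4922⁻¹ mod 521. Extended Euclid on (521, 233):
521 = 2·233 + 55
233 = 4·55 + 13
55 = 4·13 + 3
13 = 4·3 + 1
3 = 3·1 + 0
Back-substitute:
1 = 13 − 4·3
1 = −4·55 + 17·13
1 = 17·233 − 72·55
1 = −72·521 + 161·233
4922⁻¹ ≡ 161 (mod 521), so k ≡ 161·419 ≡ 250 (mod 521).
x = 4459 + 4922·250 = 1234959.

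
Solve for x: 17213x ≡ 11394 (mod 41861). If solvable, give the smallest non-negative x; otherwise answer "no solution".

22000

First find gcd(17213, 41861):
41861 = 2×17213 + 7435
17213 = 2×7435 + 2343
7435 = 3×2343 + 406
2343 = 5×406 + 313
406 = 1×313 + 93
313 = 3×93 + 34
93 = 2×34 + 25
34 = 1×25 + 9
25 = 2×9 + 7
9 = 1×7 + 2
7 = 3×2 + 1
2 = 2×1 + 0
gcd = 1, so a unique solution mod 41861 exists.
Back-substitute for the Bézout coefficients:
1 = 7 − 3·2
1 = −3·9 + 4·7
1 = 4·25 − 11·9
1 = −11·34 + 15·25
1 = 15·93 − 41·34
1 = −41·313 + 138·93
1 = 138·406 − 179·313
1 = −179·2343 + 1033·406
1 = 1033·7435 − 3278·2343
1 = −3278·17213 + 7589·7435
1 = 7589·41861 − 18456·17213
So 17213·(-18456) ≡ 1 (mod 41861), giving 17213⁻¹ ≡ 23405.
x ≡ 17213⁻¹·11394 ≡ 23405·11394 ≡ 22000 (mod 41861).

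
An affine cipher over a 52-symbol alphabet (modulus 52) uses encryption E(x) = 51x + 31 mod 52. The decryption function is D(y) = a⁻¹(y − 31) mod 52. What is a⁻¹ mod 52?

Apply the Euclidean algorithm to 52 and 51:
52 = 1*51 + 1
51 = 51*1 + 0
Since gcd(51, 52) = 1, back-substitute to write 1 as a combination:
1 = 52 − 51
Hence 51⁻¹ ≡ -1 ≡ 51 (mod 52).

51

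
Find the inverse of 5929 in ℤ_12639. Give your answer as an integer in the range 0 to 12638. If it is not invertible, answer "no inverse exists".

Compute gcd(5929, 12639):
12639 = 2*5929 + 781
5929 = 7*781 + 462
781 = 1*462 + 319
462 = 1*319 + 143
319 = 2*143 + 33
143 = 4*33 + 11
33 = 3*11 + 0
gcd(5929, 12639) = 11 ≠ 1, so 5929 has no multiplicative inverse modulo 12639.

no inverse exists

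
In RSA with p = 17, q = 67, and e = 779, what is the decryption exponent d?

φ(n) = (p−1)(q−1) = 16·66 = 1056.
Need d with 779·d ≡ 1 (mod 1056). Apply the extended Euclidean algorithm:
1056 = 1×779 + 277
779 = 2×277 + 225
277 = 1×225 + 52
225 = 4×52 + 17
52 = 3×17 + 1
17 = 17×1 + 0
Back-substitute:
1 = 52 − 3·17
1 = −3·225 + 13·52
1 = 13·277 − 16·225
1 = −16·779 + 45·277
1 = 45·1056 − 61·779
So 779·(-61) ≡ 1 (mod 1056), hence d ≡ -61 ≡ 995 (mod 1056).

995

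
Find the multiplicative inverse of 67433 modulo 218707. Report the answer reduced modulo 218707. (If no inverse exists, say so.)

21980

Apply the Euclidean algorithm to 218707 and 67433:
218707 = 3×67433 + 16408
67433 = 4×16408 + 1801
16408 = 9×1801 + 199
1801 = 9×199 + 10
199 = 19×10 + 9
10 = 1×9 + 1
9 = 9×1 + 0
gcd = 1, so the inverse exists. Back-substitute:
1 = 10 − 9
1 = −199 + 20·10
1 = 20·1801 − 181·199
1 = −181·16408 + 1649·1801
1 = 1649·67433 − 6777·16408
1 = −6777·218707 + 21980·67433
So 67433·21980 ≡ 1 (mod 218707).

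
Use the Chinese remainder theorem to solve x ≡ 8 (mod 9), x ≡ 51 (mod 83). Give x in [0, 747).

134

Write x = 8 + 9·k. Then 9·k ≡ 51 − 8 ≡ 43 (mod 83).
Need 9⁻¹ mod 83. Extended Euclid on (83, 9):
83 = 9*9 + 2
9 = 4*2 + 1
2 = 2*1 + 0
Back-substitute:
1 = 9 − 4·2
1 = −4·83 + 37·9
9⁻¹ ≡ 37 (mod 83), so k ≡ 37·43 ≡ 14 (mod 83).
x = 8 + 9·14 = 134.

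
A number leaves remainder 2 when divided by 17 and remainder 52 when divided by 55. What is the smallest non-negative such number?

767

Write x = 2 + 17·k. Then 17·k ≡ 52 − 2 ≡ 50 (mod 55).
Need 17⁻¹ mod 55. Extended Euclid on (55, 17):
55 = 3*17 + 4
17 = 4*4 + 1
4 = 4*1 + 0
Back-substitute:
1 = 17 − 4·4
1 = −4·55 + 13·17
17⁻¹ ≡ 13 (mod 55), so k ≡ 13·50 ≡ 45 (mod 55).
x = 2 + 17·45 = 767.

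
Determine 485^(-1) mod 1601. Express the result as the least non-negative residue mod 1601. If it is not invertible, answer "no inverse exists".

954

Apply the Euclidean algorithm to 1601 and 485:
1601 = 3·485 + 146
485 = 3·146 + 47
146 = 3·47 + 5
47 = 9·5 + 2
5 = 2·2 + 1
2 = 2·1 + 0
The gcd is 1. Working backward:
1 = 5 − 2·2
1 = −2·47 + 19·5
1 = 19·146 − 59·47
1 = −59·485 + 196·146
1 = 196·1601 − 647·485
Thus 485·(-647) ≡ 1 (mod 1601); reducing, -647 mod 1601 = 954.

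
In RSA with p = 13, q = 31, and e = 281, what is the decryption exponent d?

φ(n) = (p−1)(q−1) = 12·30 = 360.
Need d with 281·d ≡ 1 (mod 360). Apply the extended Euclidean algorithm:
360 = 1*281 + 79
281 = 3*79 + 44
79 = 1*44 + 35
44 = 1*35 + 9
35 = 3*9 + 8
9 = 1*8 + 1
8 = 8*1 + 0
Back-substitute:
1 = 9 − 8
1 = −35 + 4·9
1 = 4·44 − 5·35
1 = −5·79 + 9·44
1 = 9·281 − 32·79
1 = −32·360 + 41·281
So 281·41 ≡ 1 (mod 360), hence d = 41.

41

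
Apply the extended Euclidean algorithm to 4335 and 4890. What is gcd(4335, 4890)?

15

Apply Euclid's algorithm to 4890 and 4335:
4890 = 1*4335 + 555
4335 = 7*555 + 450
555 = 1*450 + 105
450 = 4*105 + 30
105 = 3*30 + 15
30 = 2*15 + 0
gcd(4335, 4890) = 15.
Express as a combination:
15 = 105 − 3·30
15 = −3·450 + 13·105
15 = 13·555 − 16·450
15 = −16·4335 + 125·555
15 = 125·4890 − 141·4335
So 15 = (125)·4890 + (-141)·4335.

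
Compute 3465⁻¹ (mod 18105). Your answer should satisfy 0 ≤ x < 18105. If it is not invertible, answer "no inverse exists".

Euclidean algorithm on 18105, 3465:
18105 = 5·3465 + 780
3465 = 4·780 + 345
780 = 2·345 + 90
345 = 3·90 + 75
90 = 1·75 + 15
75 = 5·15 + 0
The gcd is 15, not 1, hence no inverse exists.

no inverse exists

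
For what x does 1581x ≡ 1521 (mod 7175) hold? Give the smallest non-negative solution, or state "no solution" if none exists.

6291

First find gcd(1581, 7175):
7175 = 4*1581 + 851
1581 = 1*851 + 730
851 = 1*730 + 121
730 = 6*121 + 4
121 = 30*4 + 1
4 = 4*1 + 0
gcd = 1, so a unique solution mod 7175 exists.
Back-substitute for the Bézout coefficients:
1 = 121 − 30·4
1 = −30·730 + 181·121
1 = 181·851 − 211·730
1 = −211·1581 + 392·851
1 = 392·7175 − 1779·1581
So 1581·(-1779) ≡ 1 (mod 7175), giving 1581⁻¹ ≡ 5396.
x ≡ 1581⁻¹·1521 ≡ 5396·1521 ≡ 6291 (mod 7175).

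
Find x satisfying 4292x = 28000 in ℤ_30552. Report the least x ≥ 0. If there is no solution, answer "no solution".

First find gcd(4292, 30552):
30552 = 7×4292 + 508
4292 = 8×508 + 228
508 = 2×228 + 52
228 = 4×52 + 20
52 = 2×20 + 12
20 = 1×12 + 8
12 = 1×8 + 4
8 = 2×4 + 0
gcd = 4 and 4 | 28000, so solutions exist. Divide through by 4: 1073x ≡ 7000 (mod 7638).
Now find 1073⁻¹ mod 7638:
7638 = 7·1073 + 127
1073 = 8·127 + 57
127 = 2·57 + 13
57 = 4·13 + 5
13 = 2·5 + 3
5 = 1·3 + 2
3 = 1·2 + 1
2 = 2·1 + 0
Back-substitute:
1 = 3 − 2
1 = −5 + 2·3
1 = 2·13 − 5·5
1 = −5·57 + 22·13
1 = 22·127 − 49·57
1 = −49·1073 + 414·127
1 = 414·7638 − 2947·1073
So 1073·(-2947) ≡ 1 (mod 7638), i.e. 1073⁻¹ ≡ 4691.
Then x ≡ 4691·7000 ≡ 1238 (mod 7638); the smallest non-negative solution is x = 1238.

1238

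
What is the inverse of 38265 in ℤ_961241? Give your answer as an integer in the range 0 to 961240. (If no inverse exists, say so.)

Run Euclid on (961241, 38265):
961241 = 25*38265 + 4616
38265 = 8*4616 + 1337
4616 = 3*1337 + 605
1337 = 2*605 + 127
605 = 4*127 + 97
127 = 1*97 + 30
97 = 3*30 + 7
30 = 4*7 + 2
7 = 3*2 + 1
2 = 2*1 + 0
The gcd is 1. Working backward:
1 = 7 − 3·2
1 = −3·30 + 13·7
1 = 13·97 − 42·30
1 = −42·127 + 55·97
1 = 55·605 − 262·127
1 = −262·1337 + 579·605
1 = 579·4616 − 1999·1337
1 = −1999·38265 + 16571·4616
1 = 16571·961241 − 416274·38265
So 38265·(-416274) ≡ 1 (mod 961241), and -416274 ≡ 544967 (mod 961241).

544967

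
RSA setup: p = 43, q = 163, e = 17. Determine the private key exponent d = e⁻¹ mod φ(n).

1601

φ(n) = (p−1)(q−1) = 42·162 = 6804.
Need d with 17·d ≡ 1 (mod 6804). Apply the extended Euclidean algorithm:
6804 = 400·17 + 4
17 = 4·4 + 1
4 = 4·1 + 0
Back-substitute:
1 = 17 − 4·4
1 = −4·6804 + 1601·17
So 17·1601 ≡ 1 (mod 6804), hence d = 1601.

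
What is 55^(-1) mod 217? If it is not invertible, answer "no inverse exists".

Extended Euclidean algorithm:
217 = 3×55 + 52
55 = 1×52 + 3
52 = 17×3 + 1
3 = 3×1 + 0
Since gcd(55, 217) = 1, back-substitute to write 1 as a combination:
1 = 52 − 17·3
1 = −17·55 + 18·52
1 = 18·217 − 71·55
So 55·(-71) ≡ 1 (mod 217), and -71 ≡ 146 (mod 217).

146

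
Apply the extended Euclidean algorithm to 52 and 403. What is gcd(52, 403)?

Repeated division:
403 = 7·52 + 39
52 = 1·39 + 13
39 = 3·13 + 0
gcd(52, 403) = 13.
Working backward:
13 = 52 − 39
13 = −403 + 8·52
So 13 = (-1)·403 + (8)·52.

13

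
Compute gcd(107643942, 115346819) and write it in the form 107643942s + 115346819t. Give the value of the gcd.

7

Repeated division:
115346819 = 1×107643942 + 7702877
107643942 = 13×7702877 + 7506541
7702877 = 1×7506541 + 196336
7506541 = 38×196336 + 45773
196336 = 4×45773 + 13244
45773 = 3×13244 + 6041
13244 = 2×6041 + 1162
6041 = 5×1162 + 231
1162 = 5×231 + 7
231 = 33×7 + 0
gcd(107643942, 115346819) = 7.
Express as a combination:
7 = 1162 − 5·231
7 = −5·6041 + 26·1162
7 = 26·13244 − 57·6041
7 = −57·45773 + 197·13244
7 = 197·196336 − 845·45773
7 = −845·7506541 + 32307·196336
7 = 32307·7702877 − 33152·7506541
7 = −33152·107643942 + 463283·7702877
7 = 463283·115346819 − 496435·107643942
So 7 = (463283)·115346819 + (-496435)·107643942.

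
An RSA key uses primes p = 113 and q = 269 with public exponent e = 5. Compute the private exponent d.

24013

φ(n) = (p−1)(q−1) = 112·268 = 30016.
Need d with 5·d ≡ 1 (mod 30016). Apply the extended Euclidean algorithm:
30016 = 6003×5 + 1
5 = 5×1 + 0
Back-substitute:
1 = 30016 − 6003·5
So 5·(-6003) ≡ 1 (mod 30016), hence d ≡ -6003 ≡ 24013 (mod 30016).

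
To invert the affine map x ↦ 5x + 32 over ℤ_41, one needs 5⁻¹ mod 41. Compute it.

33

Apply the Euclidean algorithm to 41 and 5:
41 = 8×5 + 1
5 = 5×1 + 0
gcd = 1, so the inverse exists. Back-substitute:
1 = 41 − 8·5
Thus 5·(-8) ≡ 1 (mod 41); reducing, -8 mod 41 = 33.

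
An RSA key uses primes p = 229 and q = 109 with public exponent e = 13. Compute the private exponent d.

φ(n) = (p−1)(q−1) = 228·108 = 24624.
Need d with 13·d ≡ 1 (mod 24624). Apply the extended Euclidean algorithm:
24624 = 1894*13 + 2
13 = 6*2 + 1
2 = 2*1 + 0
Back-substitute:
1 = 13 − 6·2
1 = −6·24624 + 11365·13
So 13·11365 ≡ 1 (mod 24624), hence d = 11365.

11365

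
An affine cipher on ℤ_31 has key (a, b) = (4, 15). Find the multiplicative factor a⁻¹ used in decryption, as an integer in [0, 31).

8

gcd(31, 4) by repeated division:
31 = 7*4 + 3
4 = 1*3 + 1
3 = 3*1 + 0
gcd = 1, so the inverse exists. Back-substitute:
1 = 4 − 3
1 = −31 + 8·4
So 4·8 ≡ 1 (mod 31).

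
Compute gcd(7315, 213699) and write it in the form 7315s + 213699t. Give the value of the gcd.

1

Repeated division:
213699 = 29*7315 + 1564
7315 = 4*1564 + 1059
1564 = 1*1059 + 505
1059 = 2*505 + 49
505 = 10*49 + 15
49 = 3*15 + 4
15 = 3*4 + 3
4 = 1*3 + 1
3 = 3*1 + 0
gcd(7315, 213699) = 1.
Back-substituting:
1 = 4 − 3
1 = −15 + 4·4
1 = 4·49 − 13·15
1 = −13·505 + 134·49
1 = 134·1059 − 281·505
1 = −281·1564 + 415·1059
1 = 415·7315 − 1941·1564
1 = −1941·213699 + 56704·7315
So 1 = (-1941)·213699 + (56704)·7315.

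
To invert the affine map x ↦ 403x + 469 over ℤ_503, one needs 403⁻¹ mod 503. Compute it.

337

Extended Euclidean algorithm:
503 = 1×403 + 100
403 = 4×100 + 3
100 = 33×3 + 1
3 = 3×1 + 0
Since gcd(403, 503) = 1, back-substitute to write 1 as a combination:
1 = 100 − 33·3
1 = −33·403 + 133·100
1 = 133·503 − 166·403
Hence 403⁻¹ ≡ -166 ≡ 337 (mod 503).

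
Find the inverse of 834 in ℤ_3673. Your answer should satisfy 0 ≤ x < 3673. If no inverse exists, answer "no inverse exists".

Run Euclid on (3673, 834):
3673 = 4×834 + 337
834 = 2×337 + 160
337 = 2×160 + 17
160 = 9×17 + 7
17 = 2×7 + 3
7 = 2×3 + 1
3 = 3×1 + 0
The gcd is 1. Working backward:
1 = 7 − 2·3
1 = −2·17 + 5·7
1 = 5·160 − 47·17
1 = −47·337 + 99·160
1 = 99·834 − 245·337
1 = −245·3673 + 1079·834
So 834·1079 ≡ 1 (mod 3673).

1079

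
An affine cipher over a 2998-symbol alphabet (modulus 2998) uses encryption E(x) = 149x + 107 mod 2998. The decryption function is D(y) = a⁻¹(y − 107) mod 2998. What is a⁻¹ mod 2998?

Extended Euclidean algorithm:
2998 = 20×149 + 18
149 = 8×18 + 5
18 = 3×5 + 3
5 = 1×3 + 2
3 = 1×2 + 1
2 = 2×1 + 0
Since gcd(149, 2998) = 1, back-substitute to write 1 as a combination:
1 = 3 − 2
1 = −5 + 2·3
1 = 2·18 − 7·5
1 = −7·149 + 58·18
1 = 58·2998 − 1167·149
So 149·(-1167) ≡ 1 (mod 2998), and -1167 ≡ 1831 (mod 2998).

1831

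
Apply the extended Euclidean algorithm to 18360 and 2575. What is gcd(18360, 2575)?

Euclidean algorithm:
18360 = 7*2575 + 335
2575 = 7*335 + 230
335 = 1*230 + 105
230 = 2*105 + 20
105 = 5*20 + 5
20 = 4*5 + 0
gcd(18360, 2575) = 5.
Working backward:
5 = 105 − 5·20
5 = −5·230 + 11·105
5 = 11·335 − 16·230
5 = −16·2575 + 123·335
5 = 123·18360 − 877·2575
So 5 = (123)·18360 + (-877)·2575.

5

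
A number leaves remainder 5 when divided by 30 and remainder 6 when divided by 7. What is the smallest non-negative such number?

125

Write x = 5 + 30·k. Then 30·k ≡ 6 − 5 ≡ 1 (mod 7).
Need 30⁻¹ mod 7. Extended Euclid on (7, 2):
7 = 3·2 + 1
2 = 2·1 + 0
Back-substitute:
1 = 7 − 3·2
30⁻¹ ≡ 4 (mod 7), so k ≡ 4·1 ≡ 4 (mod 7).
x = 5 + 30·4 = 125.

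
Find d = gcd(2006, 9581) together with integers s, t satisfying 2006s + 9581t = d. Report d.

1

Repeated division:
9581 = 4×2006 + 1557
2006 = 1×1557 + 449
1557 = 3×449 + 210
449 = 2×210 + 29
210 = 7×29 + 7
29 = 4×7 + 1
7 = 7×1 + 0
gcd(2006, 9581) = 1.
Express as a combination:
1 = 29 − 4·7
1 = −4·210 + 29·29
1 = 29·449 − 62·210
1 = −62·1557 + 215·449
1 = 215·2006 − 277·1557
1 = −277·9581 + 1323·2006
So 1 = (-277)·9581 + (1323)·2006.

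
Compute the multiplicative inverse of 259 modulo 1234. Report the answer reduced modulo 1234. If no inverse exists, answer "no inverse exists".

81

gcd(1234, 259) by repeated division:
1234 = 4*259 + 198
259 = 1*198 + 61
198 = 3*61 + 15
61 = 4*15 + 1
15 = 15*1 + 0
gcd = 1, so the inverse exists. Back-substitute:
1 = 61 − 4·15
1 = −4·198 + 13·61
1 = 13·259 − 17·198
1 = −17·1234 + 81·259
So 259·81 ≡ 1 (mod 1234).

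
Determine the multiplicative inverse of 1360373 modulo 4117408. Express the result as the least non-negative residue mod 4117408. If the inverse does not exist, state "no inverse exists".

Apply the Euclidean algorithm to 4117408 and 1360373:
4117408 = 3·1360373 + 36289
1360373 = 37·36289 + 17680
36289 = 2·17680 + 929
17680 = 19·929 + 29
929 = 32·29 + 1
29 = 29·1 + 0
The gcd is 1. Working backward:
1 = 929 − 32·29
1 = −32·17680 + 609·929
1 = 609·36289 − 1250·17680
1 = −1250·1360373 + 46859·36289
1 = 46859·4117408 − 141827·1360373
Thus 1360373·(-141827) ≡ 1 (mod 4117408); reducing, -141827 mod 4117408 = 3975581.

3975581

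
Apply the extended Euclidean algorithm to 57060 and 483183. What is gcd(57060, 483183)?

Repeated division:
483183 = 8*57060 + 26703
57060 = 2*26703 + 3654
26703 = 7*3654 + 1125
3654 = 3*1125 + 279
1125 = 4*279 + 9
279 = 31*9 + 0
gcd(57060, 483183) = 9.
Express as a combination:
9 = 1125 − 4·279
9 = −4·3654 + 13·1125
9 = 13·26703 − 95·3654
9 = −95·57060 + 203·26703
9 = 203·483183 − 1719·57060
So 9 = (203)·483183 + (-1719)·57060.

9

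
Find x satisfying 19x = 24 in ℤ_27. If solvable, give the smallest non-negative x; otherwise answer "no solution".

First find gcd(19, 27):
27 = 1·19 + 8
19 = 2·8 + 3
8 = 2·3 + 2
3 = 1·2 + 1
2 = 2·1 + 0
gcd = 1, so a unique solution mod 27 exists.
Back-substitute for the Bézout coefficients:
1 = 3 − 2
1 = −8 + 3·3
1 = 3·19 − 7·8
1 = −7·27 + 10·19
So 19·(10) ≡ 1 (mod 27), giving 19⁻¹ ≡ 10.
x ≡ 19⁻¹·24 ≡ 10·24 ≡ 24 (mod 27).

24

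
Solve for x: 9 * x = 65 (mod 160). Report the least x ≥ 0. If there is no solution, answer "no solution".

25

First find gcd(9, 160):
160 = 17×9 + 7
9 = 1×7 + 2
7 = 3×2 + 1
2 = 2×1 + 0
gcd = 1, so a unique solution mod 160 exists.
Back-substitute for the Bézout coefficients:
1 = 7 − 3·2
1 = −3·9 + 4·7
1 = 4·160 − 71·9
So 9·(-71) ≡ 1 (mod 160), giving 9⁻¹ ≡ 89.
x ≡ 9⁻¹·65 ≡ 89·65 ≡ 25 (mod 160).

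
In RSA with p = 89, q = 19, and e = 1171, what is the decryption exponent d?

955

φ(n) = (p−1)(q−1) = 88·18 = 1584.
Need d with 1171·d ≡ 1 (mod 1584). Apply the extended Euclidean algorithm:
1584 = 1×1171 + 413
1171 = 2×413 + 345
413 = 1×345 + 68
345 = 5×68 + 5
68 = 13×5 + 3
5 = 1×3 + 2
3 = 1×2 + 1
2 = 2×1 + 0
Back-substitute:
1 = 3 − 2
1 = −5 + 2·3
1 = 2·68 − 27·5
1 = −27·345 + 137·68
1 = 137·413 − 164·345
1 = −164·1171 + 465·413
1 = 465·1584 − 629·1171
So 1171·(-629) ≡ 1 (mod 1584), hence d ≡ -629 ≡ 955 (mod 1584).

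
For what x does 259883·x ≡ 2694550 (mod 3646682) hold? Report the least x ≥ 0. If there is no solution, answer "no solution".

gcd(259883, 3646682):
3646682 = 14×259883 + 8320
259883 = 31×8320 + 1963
8320 = 4×1963 + 468
1963 = 4×468 + 91
468 = 5×91 + 13
91 = 7×13 + 0
gcd = 13, but 13 ∤ 2694550, so the congruence has no solution.

no solution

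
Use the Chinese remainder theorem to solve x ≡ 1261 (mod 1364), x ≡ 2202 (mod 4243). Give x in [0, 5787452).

Write x = 1261 + 1364·k. Then 1364·k ≡ 2202 − 1261 ≡ 941 (mod 4243).
Need 1364⁻¹ mod 4243. Extended Euclid on (4243, 1364):
4243 = 3·1364 + 151
1364 = 9·151 + 5
151 = 30·5 + 1
5 = 5·1 + 0
Back-substitute:
1 = 151 − 30·5
1 = −30·1364 + 271·151
1 = 271·4243 − 843·1364
1364⁻¹ ≡ 3400 (mod 4243), so k ≡ 3400·941 ≡ 178 (mod 4243).
x = 1261 + 1364·178 = 244053.

244053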